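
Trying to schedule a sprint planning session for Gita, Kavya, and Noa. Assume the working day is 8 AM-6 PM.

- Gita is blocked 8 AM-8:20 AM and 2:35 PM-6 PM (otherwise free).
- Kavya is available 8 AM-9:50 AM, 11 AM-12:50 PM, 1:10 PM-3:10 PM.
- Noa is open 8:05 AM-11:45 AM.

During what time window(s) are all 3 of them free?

Gita free: 08:20-14:35 (invert busy blocks within the working day).
Kavya free: 08:00-09:50, 11:00-12:50, 13:10-15:10.
Noa free: 08:05-11:45.
Gita ∩ Kavya: 08:20-09:50, 11:00-12:50, 13:10-14:35.
Gita ∩ Kavya ∩ Noa: 08:20-09:50, 11:00-11:45.
Those are the intersection windows.

08:20-09:50, 11:00-11:45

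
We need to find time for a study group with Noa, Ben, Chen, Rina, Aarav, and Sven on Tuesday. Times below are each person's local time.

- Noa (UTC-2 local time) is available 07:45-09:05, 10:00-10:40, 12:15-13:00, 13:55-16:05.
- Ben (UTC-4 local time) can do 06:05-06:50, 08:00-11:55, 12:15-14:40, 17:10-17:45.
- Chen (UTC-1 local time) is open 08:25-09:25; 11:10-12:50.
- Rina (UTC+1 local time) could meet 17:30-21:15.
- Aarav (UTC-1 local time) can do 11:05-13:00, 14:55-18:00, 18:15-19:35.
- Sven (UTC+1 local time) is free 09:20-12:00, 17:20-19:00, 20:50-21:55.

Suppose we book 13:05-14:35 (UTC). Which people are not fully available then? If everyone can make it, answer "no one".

Noa in UTC: 09:45-11:05, 12:00-12:40, 14:15-15:00, 15:55-18:05 (add 2h to convert from UTC-2).
Ben in UTC: 10:05-10:50, 12:00-15:55, 16:15-18:40, 21:10-21:45 (add 4h to convert from UTC-4).
Chen in UTC: 09:25-10:25, 12:10-13:50 (add 1h to convert from UTC-1).
Rina in UTC: 16:30-20:15 (subtract 1h to convert from UTC+1).
Aarav in UTC: 12:05-14:00, 15:55-19:00, 19:15-20:35 (add 1h to convert from UTC-1).
Sven in UTC: 08:20-11:00, 16:20-18:00, 19:50-20:55 (subtract 1h to convert from UTC+1).
Noa: not fully free for 13:05-14:35. Ben: free for 13:05-14:35. Chen: not fully free for 13:05-14:35. Rina: not fully free for 13:05-14:35. Aarav: not fully free for 13:05-14:35. Sven: not fully free for 13:05-14:35.

Aarav, Chen, Noa, Rina, Sven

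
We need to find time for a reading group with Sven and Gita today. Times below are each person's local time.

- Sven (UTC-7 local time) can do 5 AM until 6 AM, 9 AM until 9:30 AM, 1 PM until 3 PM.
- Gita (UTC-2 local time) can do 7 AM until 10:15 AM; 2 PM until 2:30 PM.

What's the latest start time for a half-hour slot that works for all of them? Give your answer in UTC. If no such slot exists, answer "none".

Sven in UTC: 12:00-13:00, 16:00-16:30, 20:00-22:00 (add 7h to convert from UTC-7).
Gita in UTC: 09:00-12:15, 16:00-16:30 (add 2h to convert from UTC-2).
Sven ∩ Gita: 12:00-12:15, 16:00-16:30.
The last common window of at least 30 minutes is 16:00-16:30; a 30-minute meeting can start as late as 16:00 and still end by 16:30.

16:00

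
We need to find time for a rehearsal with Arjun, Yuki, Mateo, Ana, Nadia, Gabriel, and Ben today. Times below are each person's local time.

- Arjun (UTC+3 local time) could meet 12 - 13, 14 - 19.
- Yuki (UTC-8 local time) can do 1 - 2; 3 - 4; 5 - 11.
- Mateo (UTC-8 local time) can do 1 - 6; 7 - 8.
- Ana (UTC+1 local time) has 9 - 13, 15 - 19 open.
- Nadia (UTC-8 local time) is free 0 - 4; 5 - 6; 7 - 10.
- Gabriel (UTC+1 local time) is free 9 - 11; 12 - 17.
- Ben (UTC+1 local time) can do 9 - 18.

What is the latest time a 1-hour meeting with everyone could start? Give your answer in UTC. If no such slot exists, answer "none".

15:00

Arjun in UTC: 09:00-10:00, 11:00-16:00 (subtract 3h to convert from UTC+3).
Yuki in UTC: 09:00-10:00, 11:00-12:00, 13:00-19:00 (add 8h to convert from UTC-8).
Mateo in UTC: 09:00-14:00, 15:00-16:00 (add 8h to convert from UTC-8).
Ana in UTC: 08:00-12:00, 14:00-18:00 (subtract 1h to convert from UTC+1).
Nadia in UTC: 08:00-12:00, 13:00-14:00, 15:00-18:00 (add 8h to convert from UTC-8).
Gabriel in UTC: 08:00-10:00, 11:00-16:00 (subtract 1h to convert from UTC+1).
Ben in UTC: 08:00-17:00 (subtract 1h to convert from UTC+1).
Arjun ∩ Yuki: 09:00-10:00, 11:00-12:00, 13:00-16:00.
Arjun ∩ Yuki ∩ Mateo: 09:00-10:00, 11:00-12:00, 13:00-14:00, 15:00-16:00.
Arjun ∩ Yuki ∩ Mateo ∩ Ana: 09:00-10:00, 11:00-12:00, 15:00-16:00.
Arjun ∩ Yuki ∩ Mateo ∩ Ana ∩ Nadia: 09:00-10:00, 11:00-12:00, 15:00-16:00.
Arjun ∩ Yuki ∩ Mateo ∩ Ana ∩ Nadia ∩ Gabriel: 09:00-10:00, 11:00-12:00, 15:00-16:00.
Arjun ∩ Yuki ∩ Mateo ∩ Ana ∩ Nadia ∩ Gabriel ∩ Ben: 09:00-10:00, 11:00-12:00, 15:00-16:00.
The last common window of at least 60 minutes is 15:00-16:00; a 60-minute meeting can start as late as 15:00 and still end by 16:00.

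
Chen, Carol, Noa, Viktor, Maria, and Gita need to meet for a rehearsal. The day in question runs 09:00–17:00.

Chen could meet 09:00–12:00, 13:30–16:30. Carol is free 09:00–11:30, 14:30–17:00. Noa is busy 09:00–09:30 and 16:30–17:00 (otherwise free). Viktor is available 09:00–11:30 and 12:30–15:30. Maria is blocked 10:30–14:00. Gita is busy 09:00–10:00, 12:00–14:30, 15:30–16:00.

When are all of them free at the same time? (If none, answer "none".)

10:00-10:30, 14:30-15:30

Chen free: 09:00-12:00, 13:30-16:30.
Carol free: 09:00-11:30, 14:30-17:00.
Noa free: 09:30-16:30 (invert busy blocks within the working day).
Viktor free: 09:00-11:30, 12:30-15:30.
Maria free: 09:00-10:30, 14:00-17:00 (invert busy blocks within the working day).
Gita free: 10:00-12:00, 14:30-15:30, 16:00-17:00 (invert busy blocks within the working day).
Chen ∩ Carol: 09:00-11:30, 14:30-16:30.
Chen ∩ Carol ∩ Noa: 09:30-11:30, 14:30-16:30.
Chen ∩ Carol ∩ Noa ∩ Viktor: 09:30-11:30, 14:30-15:30.
Chen ∩ Carol ∩ Noa ∩ Viktor ∩ Maria: 09:30-10:30, 14:30-15:30.
Chen ∩ Carol ∩ Noa ∩ Viktor ∩ Maria ∩ Gita: 10:00-10:30, 14:30-15:30.
So the common availability across everyone is 10:00-10:30, 14:30-15:30.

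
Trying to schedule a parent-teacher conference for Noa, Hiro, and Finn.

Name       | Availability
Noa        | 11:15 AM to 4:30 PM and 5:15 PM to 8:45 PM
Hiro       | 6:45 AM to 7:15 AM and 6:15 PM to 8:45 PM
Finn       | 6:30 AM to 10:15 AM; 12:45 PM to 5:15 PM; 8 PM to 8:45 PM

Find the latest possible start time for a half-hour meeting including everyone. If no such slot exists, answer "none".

20:15

Noa ∩ Hiro: 18:15-20:45.
Noa ∩ Hiro ∩ Finn: 20:00-20:45.
So the common availability across everyone is 20:00-20:45.
The last common window of at least 30 minutes is 20:00-20:45; a 30-minute meeting can start as late as 20:15 and still end by 20:45.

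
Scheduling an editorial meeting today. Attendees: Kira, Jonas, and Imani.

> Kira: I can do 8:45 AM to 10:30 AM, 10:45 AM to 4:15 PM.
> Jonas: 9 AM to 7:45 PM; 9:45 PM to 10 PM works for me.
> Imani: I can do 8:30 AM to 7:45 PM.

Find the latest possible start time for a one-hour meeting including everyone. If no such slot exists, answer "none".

Kira ∩ Jonas: 09:00-10:30, 10:45-16:15.
Kira ∩ Jonas ∩ Imani: 09:00-10:30, 10:45-16:15.
The last common window of at least 60 minutes is 10:45-16:15; a 60-minute meeting can start as late as 15:15 and still end by 16:15.

15:15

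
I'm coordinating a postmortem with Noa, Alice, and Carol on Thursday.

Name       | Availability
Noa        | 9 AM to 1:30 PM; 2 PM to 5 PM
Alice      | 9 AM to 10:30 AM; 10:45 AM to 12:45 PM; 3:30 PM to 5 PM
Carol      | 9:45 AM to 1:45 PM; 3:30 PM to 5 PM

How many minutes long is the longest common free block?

Noa ∩ Alice: 09:00-10:30, 10:45-12:45, 15:30-17:00.
Noa ∩ Alice ∩ Carol: 09:45-10:30, 10:45-12:45, 15:30-17:00.
Those are the intersection windows.
The longest is 10:45-12:45 at 120 minutes.

120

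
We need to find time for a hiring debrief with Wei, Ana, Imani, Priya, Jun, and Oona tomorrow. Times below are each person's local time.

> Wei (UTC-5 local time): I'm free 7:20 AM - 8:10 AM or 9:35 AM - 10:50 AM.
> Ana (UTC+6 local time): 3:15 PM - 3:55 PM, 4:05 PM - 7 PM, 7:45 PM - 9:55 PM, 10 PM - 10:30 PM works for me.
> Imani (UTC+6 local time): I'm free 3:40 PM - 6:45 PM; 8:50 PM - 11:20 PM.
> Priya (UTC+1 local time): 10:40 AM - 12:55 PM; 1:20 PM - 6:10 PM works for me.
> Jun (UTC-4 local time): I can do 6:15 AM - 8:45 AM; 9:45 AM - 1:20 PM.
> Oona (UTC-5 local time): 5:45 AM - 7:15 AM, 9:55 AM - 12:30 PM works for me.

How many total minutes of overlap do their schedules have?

55

Wei in UTC: 12:20-13:10, 14:35-15:50 (add 5h to convert from UTC-5).
Ana in UTC: 09:15-09:55, 10:05-13:00, 13:45-15:55, 16:00-16:30 (subtract 6h to convert from UTC+6).
Imani in UTC: 09:40-12:45, 14:50-17:20 (subtract 6h to convert from UTC+6).
Priya in UTC: 09:40-11:55, 12:20-17:10 (subtract 1h to convert from UTC+1).
Jun in UTC: 10:15-12:45, 13:45-17:20 (add 4h to convert from UTC-4).
Oona in UTC: 10:45-12:15, 14:55-17:30 (add 5h to convert from UTC-5).
Wei ∩ Ana: 12:20-13:00, 14:35-15:50.
Wei ∩ Ana ∩ Imani: 12:20-12:45, 14:50-15:50.
Wei ∩ Ana ∩ Imani ∩ Priya: 12:20-12:45, 14:50-15:50.
Wei ∩ Ana ∩ Imani ∩ Priya ∩ Jun: 12:20-12:45, 14:50-15:50.
Wei ∩ Ana ∩ Imani ∩ Priya ∩ Jun ∩ Oona: 14:55-15:50.
That's a single block of 55 minutes.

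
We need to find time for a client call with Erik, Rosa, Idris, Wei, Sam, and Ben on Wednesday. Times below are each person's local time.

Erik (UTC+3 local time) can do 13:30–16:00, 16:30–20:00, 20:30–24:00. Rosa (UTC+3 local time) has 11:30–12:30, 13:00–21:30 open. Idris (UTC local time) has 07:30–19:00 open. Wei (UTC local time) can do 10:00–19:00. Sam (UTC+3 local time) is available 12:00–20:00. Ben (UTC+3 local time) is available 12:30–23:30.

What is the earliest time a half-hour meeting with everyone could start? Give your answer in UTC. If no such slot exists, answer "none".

Erik in UTC: 10:30-13:00, 13:30-17:00, 17:30-21:00 (subtract 3h to convert from UTC+3).
Rosa in UTC: 08:30-09:30, 10:00-18:30 (subtract 3h to convert from UTC+3).
Idris in UTC: 07:30-19:00.
Wei in UTC: 10:00-19:00.
Sam in UTC: 09:00-17:00 (subtract 3h to convert from UTC+3).
Ben in UTC: 09:30-20:30 (subtract 3h to convert from UTC+3).
Erik ∩ Rosa: 10:30-13:00, 13:30-17:00, 17:30-18:30.
Erik ∩ Rosa ∩ Idris: 10:30-13:00, 13:30-17:00, 17:30-18:30.
Erik ∩ Rosa ∩ Idris ∩ Wei: 10:30-13:00, 13:30-17:00, 17:30-18:30.
Erik ∩ Rosa ∩ Idris ∩ Wei ∩ Sam: 10:30-13:00, 13:30-17:00.
Erik ∩ Rosa ∩ Idris ∩ Wei ∩ Sam ∩ Ben: 10:30-13:00, 13:30-17:00.
So the common availability across everyone is 10:30-13:00, 13:30-17:00.
The first common window of at least 30 minutes is 10:30-13:00, so the earliest start is 10:30.

10:30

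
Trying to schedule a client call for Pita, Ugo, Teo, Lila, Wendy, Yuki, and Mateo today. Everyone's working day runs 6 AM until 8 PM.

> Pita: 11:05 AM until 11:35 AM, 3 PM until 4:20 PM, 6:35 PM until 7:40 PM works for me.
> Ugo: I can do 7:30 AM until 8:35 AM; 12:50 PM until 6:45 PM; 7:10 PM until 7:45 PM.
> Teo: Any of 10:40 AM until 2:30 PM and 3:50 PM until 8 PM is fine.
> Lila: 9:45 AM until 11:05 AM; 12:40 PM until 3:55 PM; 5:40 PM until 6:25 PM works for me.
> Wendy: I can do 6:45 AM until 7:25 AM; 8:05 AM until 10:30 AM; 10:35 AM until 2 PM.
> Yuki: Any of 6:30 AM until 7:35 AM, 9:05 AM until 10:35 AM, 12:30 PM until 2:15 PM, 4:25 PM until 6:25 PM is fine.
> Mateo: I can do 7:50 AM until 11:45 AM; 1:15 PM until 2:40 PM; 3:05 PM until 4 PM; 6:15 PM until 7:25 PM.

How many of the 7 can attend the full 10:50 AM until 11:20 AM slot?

Teo, Wendy, and Mateo can make the full 10:50-11:20 slot — that's 3.

3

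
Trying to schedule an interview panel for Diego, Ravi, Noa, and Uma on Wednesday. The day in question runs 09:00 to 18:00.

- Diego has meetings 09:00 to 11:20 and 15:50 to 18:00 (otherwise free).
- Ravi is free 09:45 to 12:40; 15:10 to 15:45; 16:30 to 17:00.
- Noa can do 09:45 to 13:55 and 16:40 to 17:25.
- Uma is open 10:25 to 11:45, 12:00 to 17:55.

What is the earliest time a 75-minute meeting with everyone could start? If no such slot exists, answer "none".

none

Diego free: 11:20-15:50 (invert busy blocks within the working day).
Ravi free: 09:45-12:40, 15:10-15:45, 16:30-17:00.
Noa free: 09:45-13:55, 16:40-17:25.
Uma free: 10:25-11:45, 12:00-17:55.
Diego ∩ Ravi: 11:20-12:40, 15:10-15:45.
Diego ∩ Ravi ∩ Noa: 11:20-12:40.
Diego ∩ Ravi ∩ Noa ∩ Uma: 11:20-11:45, 12:00-12:40.
No common window is at least 75 minutes long.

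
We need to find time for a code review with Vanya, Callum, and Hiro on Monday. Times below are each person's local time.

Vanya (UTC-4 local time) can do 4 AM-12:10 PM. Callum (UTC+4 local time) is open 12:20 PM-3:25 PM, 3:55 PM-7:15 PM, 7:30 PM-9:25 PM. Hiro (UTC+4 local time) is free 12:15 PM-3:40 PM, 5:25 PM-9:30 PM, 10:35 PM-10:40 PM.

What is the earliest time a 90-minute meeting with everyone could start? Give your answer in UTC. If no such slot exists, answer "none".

08:20

Vanya in UTC: 08:00-16:10 (add 4h to convert from UTC-4).
Callum in UTC: 08:20-11:25, 11:55-15:15, 15:30-17:25 (subtract 4h to convert from UTC+4).
Hiro in UTC: 08:15-11:40, 13:25-17:30, 18:35-18:40 (subtract 4h to convert from UTC+4).
Vanya ∩ Callum: 08:20-11:25, 11:55-15:15, 15:30-16:10.
Vanya ∩ Callum ∩ Hiro: 08:20-11:25, 13:25-15:15, 15:30-16:10.
So the common availability across everyone is 08:20-11:25, 13:25-15:15, 15:30-16:10.
The first common window of at least 90 minutes is 08:20-11:25, so the earliest start is 08:20.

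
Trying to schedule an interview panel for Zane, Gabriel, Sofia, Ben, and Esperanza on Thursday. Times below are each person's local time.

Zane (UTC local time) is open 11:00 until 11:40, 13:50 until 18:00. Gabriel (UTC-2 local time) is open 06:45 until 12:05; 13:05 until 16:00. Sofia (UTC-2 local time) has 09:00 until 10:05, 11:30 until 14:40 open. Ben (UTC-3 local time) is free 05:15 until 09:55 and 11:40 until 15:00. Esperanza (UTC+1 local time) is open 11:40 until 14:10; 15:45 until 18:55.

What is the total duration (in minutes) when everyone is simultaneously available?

135

Zane in UTC: 11:00-11:40, 13:50-18:00.
Gabriel in UTC: 08:45-14:05, 15:05-18:00 (add 2h to convert from UTC-2).
Sofia in UTC: 11:00-12:05, 13:30-16:40 (add 2h to convert from UTC-2).
Ben in UTC: 08:15-12:55, 14:40-18:00 (add 3h to convert from UTC-3).
Esperanza in UTC: 10:40-13:10, 14:45-17:55 (subtract 1h to convert from UTC+1).
Zane ∩ Gabriel: 11:00-11:40, 13:50-14:05, 15:05-18:00.
Zane ∩ Gabriel ∩ Sofia: 11:00-11:40, 13:50-14:05, 15:05-16:40.
Zane ∩ Gabriel ∩ Sofia ∩ Ben: 11:00-11:40, 15:05-16:40.
Zane ∩ Gabriel ∩ Sofia ∩ Ben ∩ Esperanza: 11:00-11:40, 15:05-16:40.
Summing the common windows: 40 + 95 = 135 minutes.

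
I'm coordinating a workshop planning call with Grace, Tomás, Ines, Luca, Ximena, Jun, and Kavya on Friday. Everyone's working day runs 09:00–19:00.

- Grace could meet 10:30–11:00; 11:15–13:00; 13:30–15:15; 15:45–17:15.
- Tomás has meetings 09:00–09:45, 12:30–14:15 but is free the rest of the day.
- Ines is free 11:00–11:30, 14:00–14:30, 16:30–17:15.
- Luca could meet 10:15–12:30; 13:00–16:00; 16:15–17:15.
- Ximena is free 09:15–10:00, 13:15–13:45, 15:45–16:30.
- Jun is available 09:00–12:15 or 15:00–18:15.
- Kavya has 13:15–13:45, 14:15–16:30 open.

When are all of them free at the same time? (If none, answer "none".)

Grace free: 10:30-11:00, 11:15-13:00, 13:30-15:15, 15:45-17:15.
Tomás free: 09:45-12:30, 14:15-19:00 (invert busy blocks within the working day).
Ines free: 11:00-11:30, 14:00-14:30, 16:30-17:15.
Luca free: 10:15-12:30, 13:00-16:00, 16:15-17:15.
Ximena free: 09:15-10:00, 13:15-13:45, 15:45-16:30.
Jun free: 09:00-12:15, 15:00-18:15.
Kavya free: 13:15-13:45, 14:15-16:30.
Grace ∩ Tomás: 10:30-11:00, 11:15-12:30, 14:15-15:15, 15:45-17:15.
Grace ∩ Tomás ∩ Ines: 11:15-11:30, 14:15-14:30, 16:30-17:15.
Grace ∩ Tomás ∩ Ines ∩ Luca: 11:15-11:30, 14:15-14:30, 16:30-17:15.
Grace ∩ Tomás ∩ Ines ∩ Luca ∩ Ximena: ∅.
Grace ∩ Tomás ∩ Ines ∩ Luca ∩ Ximena ∩ Jun: ∅.
Grace ∩ Tomás ∩ Ines ∩ Luca ∩ Ximena ∩ Jun ∩ Kavya: ∅.
There is no time when everyone is free.

none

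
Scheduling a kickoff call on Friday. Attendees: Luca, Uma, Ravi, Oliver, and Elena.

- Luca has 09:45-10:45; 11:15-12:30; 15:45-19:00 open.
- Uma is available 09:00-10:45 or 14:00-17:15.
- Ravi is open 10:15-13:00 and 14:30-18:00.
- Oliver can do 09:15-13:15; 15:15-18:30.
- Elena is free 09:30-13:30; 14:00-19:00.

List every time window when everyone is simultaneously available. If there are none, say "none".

10:15-10:45, 15:45-17:15

Luca ∩ Uma: 09:45-10:45, 15:45-17:15.
Luca ∩ Uma ∩ Ravi: 10:15-10:45, 15:45-17:15.
Luca ∩ Uma ∩ Ravi ∩ Oliver: 10:15-10:45, 15:45-17:15.
Luca ∩ Uma ∩ Ravi ∩ Oliver ∩ Elena: 10:15-10:45, 15:45-17:15.
So the common availability across everyone is 10:15-10:45, 15:45-17:15.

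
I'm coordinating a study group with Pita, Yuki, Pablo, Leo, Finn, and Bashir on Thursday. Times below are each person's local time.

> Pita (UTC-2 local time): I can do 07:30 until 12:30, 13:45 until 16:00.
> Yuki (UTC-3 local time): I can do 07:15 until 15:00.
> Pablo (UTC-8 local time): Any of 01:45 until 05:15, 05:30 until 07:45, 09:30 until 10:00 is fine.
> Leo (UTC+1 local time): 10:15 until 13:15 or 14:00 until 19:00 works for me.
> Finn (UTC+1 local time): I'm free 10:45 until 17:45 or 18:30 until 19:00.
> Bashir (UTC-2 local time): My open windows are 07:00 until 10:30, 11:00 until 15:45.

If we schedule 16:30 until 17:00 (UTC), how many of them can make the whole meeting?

Pita in UTC: 09:30-14:30, 15:45-18:00 (add 2h to convert from UTC-2).
Yuki in UTC: 10:15-18:00 (add 3h to convert from UTC-3).
Pablo in UTC: 09:45-13:15, 13:30-15:45, 17:30-18:00 (add 8h to convert from UTC-8).
Leo in UTC: 09:15-12:15, 13:00-18:00 (subtract 1h to convert from UTC+1).
Finn in UTC: 09:45-16:45, 17:30-18:00 (subtract 1h to convert from UTC+1).
Bashir in UTC: 09:00-12:30, 13:00-17:45 (add 2h to convert from UTC-2).
Pita, Yuki, Leo, and Bashir can make the full 16:30-17:00 slot — that's 4.

4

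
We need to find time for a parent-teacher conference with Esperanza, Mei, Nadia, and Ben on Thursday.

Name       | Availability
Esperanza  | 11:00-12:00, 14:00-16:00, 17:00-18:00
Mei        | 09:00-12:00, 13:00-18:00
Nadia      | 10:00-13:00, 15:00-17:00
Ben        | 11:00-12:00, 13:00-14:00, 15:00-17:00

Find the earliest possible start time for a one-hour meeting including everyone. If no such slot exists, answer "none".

11:00

Esperanza ∩ Mei: 11:00-12:00, 14:00-16:00, 17:00-18:00.
Esperanza ∩ Mei ∩ Nadia: 11:00-12:00, 15:00-16:00.
Esperanza ∩ Mei ∩ Nadia ∩ Ben: 11:00-12:00, 15:00-16:00.
Those are the intersection windows.
The first common window of at least 60 minutes is 11:00-12:00, so the earliest start is 11:00.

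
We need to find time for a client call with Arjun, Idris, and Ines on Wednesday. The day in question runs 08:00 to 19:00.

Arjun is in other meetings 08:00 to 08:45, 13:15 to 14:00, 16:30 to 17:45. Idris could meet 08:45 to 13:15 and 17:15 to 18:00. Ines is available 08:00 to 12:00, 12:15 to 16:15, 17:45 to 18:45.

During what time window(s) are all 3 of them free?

08:45-12:00, 12:15-13:15, 17:45-18:00

Arjun free: 08:45-13:15, 14:00-16:30, 17:45-19:00 (invert busy blocks within the working day).
Idris free: 08:45-13:15, 17:15-18:00.
Ines free: 08:00-12:00, 12:15-16:15, 17:45-18:45.
Arjun ∩ Idris: 08:45-13:15, 17:45-18:00.
Arjun ∩ Idris ∩ Ines: 08:45-12:00, 12:15-13:15, 17:45-18:00.
So the common availability across everyone is 08:45-12:00, 12:15-13:15, 17:45-18:00.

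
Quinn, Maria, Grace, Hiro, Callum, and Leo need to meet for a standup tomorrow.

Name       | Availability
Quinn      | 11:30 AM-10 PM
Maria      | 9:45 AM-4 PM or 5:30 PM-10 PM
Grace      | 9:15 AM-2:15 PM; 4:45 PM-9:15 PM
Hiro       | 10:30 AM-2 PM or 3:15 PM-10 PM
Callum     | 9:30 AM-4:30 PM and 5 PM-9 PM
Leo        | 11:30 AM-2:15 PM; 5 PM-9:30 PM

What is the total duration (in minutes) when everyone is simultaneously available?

Quinn ∩ Maria: 11:30-16:00, 17:30-22:00.
Quinn ∩ Maria ∩ Grace: 11:30-14:15, 17:30-21:15.
Quinn ∩ Maria ∩ Grace ∩ Hiro: 11:30-14:00, 17:30-21:15.
Quinn ∩ Maria ∩ Grace ∩ Hiro ∩ Callum: 11:30-14:00, 17:30-21:00.
Quinn ∩ Maria ∩ Grace ∩ Hiro ∩ Callum ∩ Leo: 11:30-14:00, 17:30-21:00.
Those are the intersection windows.
Summing the common windows: 150 + 210 = 360 minutes.

360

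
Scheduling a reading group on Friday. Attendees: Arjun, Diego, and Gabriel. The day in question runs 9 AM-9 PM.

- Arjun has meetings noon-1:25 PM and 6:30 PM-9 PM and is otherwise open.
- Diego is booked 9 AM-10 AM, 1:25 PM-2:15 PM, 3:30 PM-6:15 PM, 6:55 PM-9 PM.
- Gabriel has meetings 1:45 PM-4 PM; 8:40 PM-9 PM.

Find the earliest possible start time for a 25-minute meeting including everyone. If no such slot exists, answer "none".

Arjun free: 09:00-12:00, 13:25-18:30 (invert busy blocks within the working day).
Diego free: 10:00-13:25, 14:15-15:30, 18:15-18:55 (invert busy blocks within the working day).
Gabriel free: 09:00-13:45, 16:00-20:40 (invert busy blocks within the working day).
Arjun ∩ Diego: 10:00-12:00, 14:15-15:30, 18:15-18:30.
Arjun ∩ Diego ∩ Gabriel: 10:00-12:00, 18:15-18:30.
The first common window of at least 25 minutes is 10:00-12:00, so the earliest start is 10:00.

10:00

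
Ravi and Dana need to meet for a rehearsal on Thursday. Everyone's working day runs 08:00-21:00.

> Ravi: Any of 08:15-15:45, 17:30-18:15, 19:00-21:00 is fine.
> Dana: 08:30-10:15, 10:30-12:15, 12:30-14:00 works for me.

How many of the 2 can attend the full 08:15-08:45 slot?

Ravi can make the full 08:15-08:45 slot — that's 1.

1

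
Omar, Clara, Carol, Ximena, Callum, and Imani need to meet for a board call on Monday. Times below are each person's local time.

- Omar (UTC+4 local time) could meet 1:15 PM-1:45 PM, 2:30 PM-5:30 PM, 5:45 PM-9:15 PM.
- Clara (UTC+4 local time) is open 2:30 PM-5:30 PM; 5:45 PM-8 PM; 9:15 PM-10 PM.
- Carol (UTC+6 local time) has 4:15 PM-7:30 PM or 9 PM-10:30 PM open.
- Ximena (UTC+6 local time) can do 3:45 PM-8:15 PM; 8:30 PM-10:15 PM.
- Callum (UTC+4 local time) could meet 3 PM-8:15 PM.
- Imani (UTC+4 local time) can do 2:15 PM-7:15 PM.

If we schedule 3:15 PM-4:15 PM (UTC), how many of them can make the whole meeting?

Omar in UTC: 09:15-09:45, 10:30-13:30, 13:45-17:15 (subtract 4h to convert from UTC+4).
Clara in UTC: 10:30-13:30, 13:45-16:00, 17:15-18:00 (subtract 4h to convert from UTC+4).
Carol in UTC: 10:15-13:30, 15:00-16:30 (subtract 6h to convert from UTC+6).
Ximena in UTC: 09:45-14:15, 14:30-16:15 (subtract 6h to convert from UTC+6).
Callum in UTC: 11:00-16:15 (subtract 4h to convert from UTC+4).
Imani in UTC: 10:15-15:15 (subtract 4h to convert from UTC+4).
Omar, Carol, Ximena, and Callum can make the full 15:15-16:15 slot — that's 4.

4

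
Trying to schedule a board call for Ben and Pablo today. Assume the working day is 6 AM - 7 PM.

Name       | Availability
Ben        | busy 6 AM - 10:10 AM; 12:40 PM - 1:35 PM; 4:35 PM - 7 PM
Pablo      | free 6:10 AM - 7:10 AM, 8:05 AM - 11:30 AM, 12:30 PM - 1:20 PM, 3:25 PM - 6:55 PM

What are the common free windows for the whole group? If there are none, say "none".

Ben free: 10:10-12:40, 13:35-16:35 (invert busy blocks within the working day).
Pablo free: 06:10-07:10, 08:05-11:30, 12:30-13:20, 15:25-18:55.
Ben ∩ Pablo: 10:10-11:30, 12:30-12:40, 15:25-16:35.

10:10-11:30, 12:30-12:40, 15:25-16:35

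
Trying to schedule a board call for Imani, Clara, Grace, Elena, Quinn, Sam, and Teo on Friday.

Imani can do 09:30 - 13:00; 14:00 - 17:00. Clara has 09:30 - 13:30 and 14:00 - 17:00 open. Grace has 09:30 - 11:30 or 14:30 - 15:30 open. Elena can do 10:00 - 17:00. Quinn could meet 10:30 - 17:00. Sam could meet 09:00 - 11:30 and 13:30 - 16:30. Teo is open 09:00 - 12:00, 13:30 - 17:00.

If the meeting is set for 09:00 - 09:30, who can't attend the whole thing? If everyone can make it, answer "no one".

Imani: not fully free for 09:00-09:30. Clara: not fully free for 09:00-09:30. Grace: not fully free for 09:00-09:30. Elena: not fully free for 09:00-09:30. Quinn: not fully free for 09:00-09:30. Sam: free for 09:00-09:30. Teo: free for 09:00-09:30.

Clara, Elena, Grace, Imani, Quinn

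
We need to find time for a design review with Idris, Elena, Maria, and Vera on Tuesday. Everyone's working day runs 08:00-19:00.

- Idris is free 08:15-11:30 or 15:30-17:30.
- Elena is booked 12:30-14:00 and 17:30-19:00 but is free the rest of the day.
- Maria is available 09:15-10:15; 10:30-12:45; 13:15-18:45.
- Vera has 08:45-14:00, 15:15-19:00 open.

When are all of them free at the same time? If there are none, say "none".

09:15-10:15, 10:30-11:30, 15:30-17:30

Idris free: 08:15-11:30, 15:30-17:30.
Elena free: 08:00-12:30, 14:00-17:30 (invert busy blocks within the working day).
Maria free: 09:15-10:15, 10:30-12:45, 13:15-18:45.
Vera free: 08:45-14:00, 15:15-19:00.
Idris ∩ Elena: 08:15-11:30, 15:30-17:30.
Idris ∩ Elena ∩ Maria: 09:15-10:15, 10:30-11:30, 15:30-17:30.
Idris ∩ Elena ∩ Maria ∩ Vera: 09:15-10:15, 10:30-11:30, 15:30-17:30.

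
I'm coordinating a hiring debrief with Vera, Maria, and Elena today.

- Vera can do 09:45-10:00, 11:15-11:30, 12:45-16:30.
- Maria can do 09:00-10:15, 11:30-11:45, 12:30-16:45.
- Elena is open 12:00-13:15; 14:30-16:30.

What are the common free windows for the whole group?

12:45-13:15, 14:30-16:30

Vera ∩ Maria: 09:45-10:00, 12:45-16:30.
Vera ∩ Maria ∩ Elena: 12:45-13:15, 14:30-16:30.
Those are the intersection windows.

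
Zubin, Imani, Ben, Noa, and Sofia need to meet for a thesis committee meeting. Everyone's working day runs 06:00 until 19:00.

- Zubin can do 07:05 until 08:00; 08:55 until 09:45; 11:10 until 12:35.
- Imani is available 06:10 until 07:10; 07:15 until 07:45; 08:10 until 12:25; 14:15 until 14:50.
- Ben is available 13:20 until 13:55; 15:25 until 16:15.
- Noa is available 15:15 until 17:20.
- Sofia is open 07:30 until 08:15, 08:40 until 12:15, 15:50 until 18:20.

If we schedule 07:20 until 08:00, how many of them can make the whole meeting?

Zubin can make the full 07:20-08:00 slot — that's 1.

1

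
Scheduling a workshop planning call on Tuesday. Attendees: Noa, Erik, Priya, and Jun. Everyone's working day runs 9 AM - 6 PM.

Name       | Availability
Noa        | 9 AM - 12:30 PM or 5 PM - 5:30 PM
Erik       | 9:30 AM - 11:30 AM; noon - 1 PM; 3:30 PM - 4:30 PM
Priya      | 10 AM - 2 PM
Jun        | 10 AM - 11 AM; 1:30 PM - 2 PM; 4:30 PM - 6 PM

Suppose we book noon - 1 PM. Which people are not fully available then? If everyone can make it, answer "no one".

Jun, Noa

Noa: not fully free for 12:00-13:00. Erik: free for 12:00-13:00. Priya: free for 12:00-13:00. Jun: not fully free for 12:00-13:00.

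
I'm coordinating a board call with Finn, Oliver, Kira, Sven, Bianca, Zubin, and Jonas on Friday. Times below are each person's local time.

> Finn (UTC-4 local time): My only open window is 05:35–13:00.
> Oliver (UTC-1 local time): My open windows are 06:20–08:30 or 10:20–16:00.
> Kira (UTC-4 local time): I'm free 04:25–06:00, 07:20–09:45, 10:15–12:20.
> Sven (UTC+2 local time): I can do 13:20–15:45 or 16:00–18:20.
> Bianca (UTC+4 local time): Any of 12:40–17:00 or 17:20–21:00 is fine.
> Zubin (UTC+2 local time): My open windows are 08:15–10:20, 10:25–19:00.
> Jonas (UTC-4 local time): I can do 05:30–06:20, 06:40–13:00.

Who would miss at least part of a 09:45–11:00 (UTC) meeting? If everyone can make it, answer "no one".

Jonas, Kira, Oliver, Sven

Finn in UTC: 09:35-17:00 (add 4h to convert from UTC-4).
Oliver in UTC: 07:20-09:30, 11:20-17:00 (add 1h to convert from UTC-1).
Kira in UTC: 08:25-10:00, 11:20-13:45, 14:15-16:20 (add 4h to convert from UTC-4).
Sven in UTC: 11:20-13:45, 14:00-16:20 (subtract 2h to convert from UTC+2).
Bianca in UTC: 08:40-13:00, 13:20-17:00 (subtract 4h to convert from UTC+4).
Zubin in UTC: 06:15-08:20, 08:25-17:00 (subtract 2h to convert from UTC+2).
Jonas in UTC: 09:30-10:20, 10:40-17:00 (add 4h to convert from UTC-4).
Finn: free for 09:45-11:00. Oliver: not fully free for 09:45-11:00. Kira: not fully free for 09:45-11:00. Sven: not fully free for 09:45-11:00. Bianca: free for 09:45-11:00. Zubin: free for 09:45-11:00. Jonas: not fully free for 09:45-11:00.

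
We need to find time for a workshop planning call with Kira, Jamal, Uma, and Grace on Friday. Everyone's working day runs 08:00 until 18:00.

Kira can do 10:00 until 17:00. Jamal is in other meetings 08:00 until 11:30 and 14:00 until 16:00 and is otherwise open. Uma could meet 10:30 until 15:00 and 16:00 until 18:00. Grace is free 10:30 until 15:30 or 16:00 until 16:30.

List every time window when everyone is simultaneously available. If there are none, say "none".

Kira free: 10:00-17:00.
Jamal free: 11:30-14:00, 16:00-18:00 (invert busy blocks within the working day).
Uma free: 10:30-15:00, 16:00-18:00.
Grace free: 10:30-15:30, 16:00-16:30.
Kira ∩ Jamal: 11:30-14:00, 16:00-17:00.
Kira ∩ Jamal ∩ Uma: 11:30-14:00, 16:00-17:00.
Kira ∩ Jamal ∩ Uma ∩ Grace: 11:30-14:00, 16:00-16:30.
So the common availability across everyone is 11:30-14:00, 16:00-16:30.

11:30-14:00, 16:00-16:30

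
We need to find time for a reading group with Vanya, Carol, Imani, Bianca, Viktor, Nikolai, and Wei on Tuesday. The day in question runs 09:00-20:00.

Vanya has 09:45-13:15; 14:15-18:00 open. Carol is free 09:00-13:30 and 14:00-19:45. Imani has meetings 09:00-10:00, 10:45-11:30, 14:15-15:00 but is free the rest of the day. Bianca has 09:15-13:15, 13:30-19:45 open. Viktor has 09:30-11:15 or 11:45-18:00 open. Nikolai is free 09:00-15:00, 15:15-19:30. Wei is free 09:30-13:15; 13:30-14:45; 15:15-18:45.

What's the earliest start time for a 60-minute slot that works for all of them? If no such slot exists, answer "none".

11:45

Vanya free: 09:45-13:15, 14:15-18:00.
Carol free: 09:00-13:30, 14:00-19:45.
Imani free: 10:00-10:45, 11:30-14:15, 15:00-20:00 (invert busy blocks within the working day).
Bianca free: 09:15-13:15, 13:30-19:45.
Viktor free: 09:30-11:15, 11:45-18:00.
Nikolai free: 09:00-15:00, 15:15-19:30.
Wei free: 09:30-13:15, 13:30-14:45, 15:15-18:45.
Vanya ∩ Carol: 09:45-13:15, 14:15-18:00.
Vanya ∩ Carol ∩ Imani: 10:00-10:45, 11:30-13:15, 15:00-18:00.
Vanya ∩ Carol ∩ Imani ∩ Bianca: 10:00-10:45, 11:30-13:15, 15:00-18:00.
Vanya ∩ Carol ∩ Imani ∩ Bianca ∩ Viktor: 10:00-10:45, 11:45-13:15, 15:00-18:00.
Vanya ∩ Carol ∩ Imani ∩ Bianca ∩ Viktor ∩ Nikolai: 10:00-10:45, 11:45-13:15, 15:15-18:00.
Vanya ∩ Carol ∩ Imani ∩ Bianca ∩ Viktor ∩ Nikolai ∩ Wei: 10:00-10:45, 11:45-13:15, 15:15-18:00.
The first common window of at least 60 minutes is 11:45-13:15, so the earliest start is 11:45.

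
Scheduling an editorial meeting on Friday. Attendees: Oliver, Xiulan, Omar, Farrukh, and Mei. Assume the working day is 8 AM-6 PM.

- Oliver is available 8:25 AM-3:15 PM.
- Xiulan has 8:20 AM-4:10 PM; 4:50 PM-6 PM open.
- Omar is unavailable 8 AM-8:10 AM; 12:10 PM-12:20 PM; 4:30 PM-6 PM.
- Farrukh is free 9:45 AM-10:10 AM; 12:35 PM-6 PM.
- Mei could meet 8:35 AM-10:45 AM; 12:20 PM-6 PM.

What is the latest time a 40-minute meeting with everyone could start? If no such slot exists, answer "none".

Oliver free: 08:25-15:15.
Xiulan free: 08:20-16:10, 16:50-18:00.
Omar free: 08:10-12:10, 12:20-16:30 (invert busy blocks within the working day).
Farrukh free: 09:45-10:10, 12:35-18:00.
Mei free: 08:35-10:45, 12:20-18:00.
Oliver ∩ Xiulan: 08:25-15:15.
Oliver ∩ Xiulan ∩ Omar: 08:25-12:10, 12:20-15:15.
Oliver ∩ Xiulan ∩ Omar ∩ Farrukh: 09:45-10:10, 12:35-15:15.
Oliver ∩ Xiulan ∩ Omar ∩ Farrukh ∩ Mei: 09:45-10:10, 12:35-15:15.
The last common window of at least 40 minutes is 12:35-15:15; a 40-minute meeting can start as late as 14:35 and still end by 15:15.

14:35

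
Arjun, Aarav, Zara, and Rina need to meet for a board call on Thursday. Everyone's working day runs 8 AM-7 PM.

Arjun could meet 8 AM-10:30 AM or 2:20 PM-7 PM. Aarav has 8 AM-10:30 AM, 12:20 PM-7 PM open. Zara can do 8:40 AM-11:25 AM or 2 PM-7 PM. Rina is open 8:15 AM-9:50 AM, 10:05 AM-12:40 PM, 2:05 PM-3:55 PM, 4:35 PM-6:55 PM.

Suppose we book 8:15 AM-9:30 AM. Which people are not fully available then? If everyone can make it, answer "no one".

Zara

Arjun: free for 08:15-09:30. Aarav: free for 08:15-09:30. Zara: not fully free for 08:15-09:30. Rina: free for 08:15-09:30.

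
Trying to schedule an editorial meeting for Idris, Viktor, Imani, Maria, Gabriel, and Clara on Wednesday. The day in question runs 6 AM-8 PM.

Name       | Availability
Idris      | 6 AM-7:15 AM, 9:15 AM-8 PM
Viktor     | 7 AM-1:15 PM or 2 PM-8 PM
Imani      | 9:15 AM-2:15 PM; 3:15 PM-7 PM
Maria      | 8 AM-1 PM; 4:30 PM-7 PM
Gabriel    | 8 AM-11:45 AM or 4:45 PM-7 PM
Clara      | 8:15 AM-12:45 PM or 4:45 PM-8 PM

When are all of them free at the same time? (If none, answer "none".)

09:15-11:45, 16:45-19:00

Idris ∩ Viktor: 07:00-07:15, 09:15-13:15, 14:00-20:00.
Idris ∩ Viktor ∩ Imani: 09:15-13:15, 14:00-14:15, 15:15-19:00.
Idris ∩ Viktor ∩ Imani ∩ Maria: 09:15-13:00, 16:30-19:00.
Idris ∩ Viktor ∩ Imani ∩ Maria ∩ Gabriel: 09:15-11:45, 16:45-19:00.
Idris ∩ Viktor ∩ Imani ∩ Maria ∩ Gabriel ∩ Clara: 09:15-11:45, 16:45-19:00.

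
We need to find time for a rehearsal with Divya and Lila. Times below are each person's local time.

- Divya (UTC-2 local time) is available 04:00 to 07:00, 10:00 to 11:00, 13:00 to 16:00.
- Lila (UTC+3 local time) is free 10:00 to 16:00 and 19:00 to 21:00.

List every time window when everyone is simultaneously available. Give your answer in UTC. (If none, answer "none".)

07:00-09:00, 12:00-13:00, 16:00-18:00

Divya in UTC: 06:00-09:00, 12:00-13:00, 15:00-18:00 (add 2h to convert from UTC-2).
Lila in UTC: 07:00-13:00, 16:00-18:00 (subtract 3h to convert from UTC+3).
Divya ∩ Lila: 07:00-09:00, 12:00-13:00, 16:00-18:00.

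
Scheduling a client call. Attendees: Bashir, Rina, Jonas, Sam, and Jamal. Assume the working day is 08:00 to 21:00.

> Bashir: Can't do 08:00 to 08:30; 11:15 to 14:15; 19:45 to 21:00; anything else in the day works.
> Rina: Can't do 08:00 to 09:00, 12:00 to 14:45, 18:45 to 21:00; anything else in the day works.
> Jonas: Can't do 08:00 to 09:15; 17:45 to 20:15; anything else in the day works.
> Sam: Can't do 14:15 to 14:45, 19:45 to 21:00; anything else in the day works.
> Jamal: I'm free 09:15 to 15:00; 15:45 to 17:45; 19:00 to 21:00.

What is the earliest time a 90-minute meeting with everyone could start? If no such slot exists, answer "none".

Bashir free: 08:30-11:15, 14:15-19:45 (invert busy blocks within the working day).
Rina free: 09:00-12:00, 14:45-18:45 (invert busy blocks within the working day).
Jonas free: 09:15-17:45, 20:15-21:00 (invert busy blocks within the working day).
Sam free: 08:00-14:15, 14:45-19:45 (invert busy blocks within the working day).
Jamal free: 09:15-15:00, 15:45-17:45, 19:00-21:00.
Bashir ∩ Rina: 09:00-11:15, 14:45-18:45.
Bashir ∩ Rina ∩ Jonas: 09:15-11:15, 14:45-17:45.
Bashir ∩ Rina ∩ Jonas ∩ Sam: 09:15-11:15, 14:45-17:45.
Bashir ∩ Rina ∩ Jonas ∩ Sam ∩ Jamal: 09:15-11:15, 14:45-15:00, 15:45-17:45.
The first common window of at least 90 minutes is 09:15-11:15, so the earliest start is 09:15.

09:15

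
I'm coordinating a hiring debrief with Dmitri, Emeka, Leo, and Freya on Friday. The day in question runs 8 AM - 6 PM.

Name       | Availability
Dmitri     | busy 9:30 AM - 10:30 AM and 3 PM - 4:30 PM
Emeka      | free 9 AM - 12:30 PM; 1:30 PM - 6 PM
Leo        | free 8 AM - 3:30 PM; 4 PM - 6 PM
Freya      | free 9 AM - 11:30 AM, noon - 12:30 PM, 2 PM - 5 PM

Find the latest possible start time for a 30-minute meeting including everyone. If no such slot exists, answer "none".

16:30

Dmitri free: 08:00-09:30, 10:30-15:00, 16:30-18:00 (invert busy blocks within the working day).
Emeka free: 09:00-12:30, 13:30-18:00.
Leo free: 08:00-15:30, 16:00-18:00.
Freya free: 09:00-11:30, 12:00-12:30, 14:00-17:00.
Dmitri ∩ Emeka: 09:00-09:30, 10:30-12:30, 13:30-15:00, 16:30-18:00.
Dmitri ∩ Emeka ∩ Leo: 09:00-09:30, 10:30-12:30, 13:30-15:00, 16:30-18:00.
Dmitri ∩ Emeka ∩ Leo ∩ Freya: 09:00-09:30, 10:30-11:30, 12:00-12:30, 14:00-15:00, 16:30-17:00.
The last common window of at least 30 minutes is 16:30-17:00; a 30-minute meeting can start as late as 16:30 and still end by 17:00.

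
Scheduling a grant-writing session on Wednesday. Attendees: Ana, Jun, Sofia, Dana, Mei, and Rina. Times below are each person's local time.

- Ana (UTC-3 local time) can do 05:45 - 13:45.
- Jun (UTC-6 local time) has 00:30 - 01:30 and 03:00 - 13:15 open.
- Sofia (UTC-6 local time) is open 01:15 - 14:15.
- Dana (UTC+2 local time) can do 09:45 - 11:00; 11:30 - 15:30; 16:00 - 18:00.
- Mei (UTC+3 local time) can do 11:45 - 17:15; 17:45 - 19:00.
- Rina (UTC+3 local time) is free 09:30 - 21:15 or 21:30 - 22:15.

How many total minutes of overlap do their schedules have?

330

Ana in UTC: 08:45-16:45 (add 3h to convert from UTC-3).
Jun in UTC: 06:30-07:30, 09:00-19:15 (add 6h to convert from UTC-6).
Sofia in UTC: 07:15-20:15 (add 6h to convert from UTC-6).
Dana in UTC: 07:45-09:00, 09:30-13:30, 14:00-16:00 (subtract 2h to convert from UTC+2).
Mei in UTC: 08:45-14:15, 14:45-16:00 (subtract 3h to convert from UTC+3).
Rina in UTC: 06:30-18:15, 18:30-19:15 (subtract 3h to convert from UTC+3).
Ana ∩ Jun: 09:00-16:45.
Ana ∩ Jun ∩ Sofia: 09:00-16:45.
Ana ∩ Jun ∩ Sofia ∩ Dana: 09:30-13:30, 14:00-16:00.
Ana ∩ Jun ∩ Sofia ∩ Dana ∩ Mei: 09:30-13:30, 14:00-14:15, 14:45-16:00.
Ana ∩ Jun ∩ Sofia ∩ Dana ∩ Mei ∩ Rina: 09:30-13:30, 14:00-14:15, 14:45-16:00.
So the common availability across everyone is 09:30-13:30, 14:00-14:15, 14:45-16:00.
Summing the common windows: 240 + 15 + 75 = 330 minutes.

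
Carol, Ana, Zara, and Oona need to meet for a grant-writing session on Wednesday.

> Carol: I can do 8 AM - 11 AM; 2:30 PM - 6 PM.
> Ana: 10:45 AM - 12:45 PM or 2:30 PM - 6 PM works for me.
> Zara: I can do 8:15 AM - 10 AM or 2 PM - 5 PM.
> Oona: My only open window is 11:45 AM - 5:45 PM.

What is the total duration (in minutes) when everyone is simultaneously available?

150

Carol ∩ Ana: 10:45-11:00, 14:30-18:00.
Carol ∩ Ana ∩ Zara: 14:30-17:00.
Carol ∩ Ana ∩ Zara ∩ Oona: 14:30-17:00.
Those are the intersection windows.
That's a single block of 150 minutes.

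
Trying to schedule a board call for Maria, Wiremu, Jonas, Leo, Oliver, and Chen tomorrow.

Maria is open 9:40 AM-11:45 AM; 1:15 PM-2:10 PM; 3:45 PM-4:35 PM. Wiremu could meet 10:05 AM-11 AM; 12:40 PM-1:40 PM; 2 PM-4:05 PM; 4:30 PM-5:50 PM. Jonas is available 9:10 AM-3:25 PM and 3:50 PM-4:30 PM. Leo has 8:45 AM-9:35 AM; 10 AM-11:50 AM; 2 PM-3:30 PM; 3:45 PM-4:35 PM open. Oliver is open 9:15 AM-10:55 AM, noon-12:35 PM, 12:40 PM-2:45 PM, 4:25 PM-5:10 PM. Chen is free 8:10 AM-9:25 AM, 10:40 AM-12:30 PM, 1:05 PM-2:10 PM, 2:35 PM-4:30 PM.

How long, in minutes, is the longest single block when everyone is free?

15

Maria ∩ Wiremu: 10:05-11:00, 13:15-13:40, 14:00-14:10, 15:45-16:05, 16:30-16:35.
Maria ∩ Wiremu ∩ Jonas: 10:05-11:00, 13:15-13:40, 14:00-14:10, 15:50-16:05.
Maria ∩ Wiremu ∩ Jonas ∩ Leo: 10:05-11:00, 14:00-14:10, 15:50-16:05.
Maria ∩ Wiremu ∩ Jonas ∩ Leo ∩ Oliver: 10:05-10:55, 14:00-14:10.
Maria ∩ Wiremu ∩ Jonas ∩ Leo ∩ Oliver ∩ Chen: 10:40-10:55, 14:00-14:10.
The longest is 10:40-10:55 at 15 minutes.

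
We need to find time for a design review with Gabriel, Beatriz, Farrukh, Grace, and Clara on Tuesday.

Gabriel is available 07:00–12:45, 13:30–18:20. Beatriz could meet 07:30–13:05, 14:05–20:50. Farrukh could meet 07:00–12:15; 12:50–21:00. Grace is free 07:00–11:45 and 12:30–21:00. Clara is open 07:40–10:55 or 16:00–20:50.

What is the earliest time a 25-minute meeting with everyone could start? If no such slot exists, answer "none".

07:40

Gabriel ∩ Beatriz: 07:30-12:45, 14:05-18:20.
Gabriel ∩ Beatriz ∩ Farrukh: 07:30-12:15, 14:05-18:20.
Gabriel ∩ Beatriz ∩ Farrukh ∩ Grace: 07:30-11:45, 14:05-18:20.
Gabriel ∩ Beatriz ∩ Farrukh ∩ Grace ∩ Clara: 07:40-10:55, 16:00-18:20.
The first common window of at least 25 minutes is 07:40-10:55, so the earliest start is 07:40.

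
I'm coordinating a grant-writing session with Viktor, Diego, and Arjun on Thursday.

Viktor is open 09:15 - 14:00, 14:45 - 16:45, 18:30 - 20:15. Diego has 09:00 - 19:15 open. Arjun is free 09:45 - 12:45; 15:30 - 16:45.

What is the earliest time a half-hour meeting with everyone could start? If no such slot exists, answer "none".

09:45

Viktor ∩ Diego: 09:15-14:00, 14:45-16:45, 18:30-19:15.
Viktor ∩ Diego ∩ Arjun: 09:45-12:45, 15:30-16:45.
The first common window of at least 30 minutes is 09:45-12:45, so the earliest start is 09:45.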